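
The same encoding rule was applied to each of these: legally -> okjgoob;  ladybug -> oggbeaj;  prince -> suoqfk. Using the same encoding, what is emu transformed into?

kpa

The shift depends on letter class: consonant l→o is +3, but vowel e→k is +6. The rule splits by letter class: vowels +6, consonants +3.
For emu: e(vowel)+6=k, m(cons)+3=p, u(vowel)+6=a.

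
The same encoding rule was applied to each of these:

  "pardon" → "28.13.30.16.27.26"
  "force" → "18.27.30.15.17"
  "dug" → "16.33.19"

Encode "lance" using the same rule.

p is letter #16 and maps to 28: an offset of 12. Each letter is replaced by its alphabet position (a=1..z=26) + 12.
For lance: l=12→24, a=1→13, n=14→26, c=3→15, e=5→17.

24.13.26.15.17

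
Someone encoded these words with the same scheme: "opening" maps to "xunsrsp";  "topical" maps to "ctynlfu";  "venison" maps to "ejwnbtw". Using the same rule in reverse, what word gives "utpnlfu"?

Shifts by position in opening: pos 0: o→x (+9), pos 1: p→u (+5), pos 2: e→n (+9), pos 3: n→s (+5) — repeating every 2. The shifts repeat in a cycle of length 2: positions 0,1,… shift by +9, +5, then the pattern repeats.
Undoing it on utpnlfu: u−9=l, t−5=o, p−9=g, n−5=i, l−9=c, f−5=a, u−9=l.

logical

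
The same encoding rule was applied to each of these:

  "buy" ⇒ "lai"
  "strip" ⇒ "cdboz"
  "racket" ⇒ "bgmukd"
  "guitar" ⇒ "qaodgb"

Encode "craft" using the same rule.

mbgpd

The shift depends on letter class: consonant b→l is +10, but vowel u→a is +6. The rule splits by letter class: vowels +6, consonants +10.
Applying it to craft: c(cons)+10=m, r(cons)+10=b, a(vowel)+6=g, f(cons)+10=p, t(cons)+10=d.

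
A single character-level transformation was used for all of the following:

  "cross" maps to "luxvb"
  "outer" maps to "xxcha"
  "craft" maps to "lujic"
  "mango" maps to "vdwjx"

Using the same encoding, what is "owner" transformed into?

A repeating key of period 2 is used — shifts +9, +3 over and over.
For owner: o+9=x, w+3=z, n+9=w, e+3=h, r+9=a.

xzwha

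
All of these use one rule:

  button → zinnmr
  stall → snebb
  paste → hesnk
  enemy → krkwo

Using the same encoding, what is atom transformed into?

b(1)→z(25) and u(20)→i(8) fit y≡21x+4 (mod 26); the inverse of 21 mod 26 is 5. Treating letters as 0–25, the rule is x ↦ 21x + 4 (mod 26).
Applying it to atom: a(0)→21·0+4≡4=e; t(19)→21·19+4≡13=n; o(14)→21·14+4≡12=m; m(12)→21·12+4≡22=w (all mod 26).

enmw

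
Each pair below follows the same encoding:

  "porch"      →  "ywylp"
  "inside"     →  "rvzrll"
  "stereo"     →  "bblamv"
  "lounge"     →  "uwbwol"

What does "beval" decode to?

A repeating key of period 3 is used — shifts +9, +8, +7 over and over.
Undoing it on beval: b−9=s, e−8=w, v−7=o, a−9=r, l−8=d.

sword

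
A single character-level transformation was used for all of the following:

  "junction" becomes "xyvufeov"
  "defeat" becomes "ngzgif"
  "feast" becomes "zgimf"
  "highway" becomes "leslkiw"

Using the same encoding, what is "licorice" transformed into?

j(9)→x(23) and u(20)→y(24) fit y≡19x+8 (mod 26); the inverse of 19 mod 26 is 11. This is an affine cipher: with a=0,…,z=25, each position x becomes (19x+8) mod 26.
Applying it to licorice: l(11)→19·11+8≡9=j; i(8)→19·8+8≡4=e; c(2)→19·2+8≡20=u; o(14)→19·14+8≡14=o; r(17)→19·17+8≡19=t; i(8)→19·8+8≡4=e; c(2)→19·2+8≡20=u; e(4)→19·4+8≡6=g (all mod 26).

jeuoteug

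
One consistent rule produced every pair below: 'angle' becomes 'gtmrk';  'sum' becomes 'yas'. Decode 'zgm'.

Compare letters: a→g is +6, n→t is +6, g→m is +6 — a constant shift. Each letter is shifted forward by 6 in the alphabet (a Caesar shift of +6).
Decoding zgm: z−6=t, g−6=a, m−6=g.

tag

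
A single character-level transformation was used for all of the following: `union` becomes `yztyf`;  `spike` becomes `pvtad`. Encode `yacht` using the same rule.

The output letters match the input read backwards, each shifted +11: union reversed is noinu. The word is reversed, then every letter is shifted forward by 11.
For yacht: reverse → thcay; then shift: t+11=e, h+11=s, c+11=n, a+11=l, y+11=j.

esnlj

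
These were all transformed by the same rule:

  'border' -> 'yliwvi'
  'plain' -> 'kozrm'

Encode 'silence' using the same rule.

Each pair mirrors across the alphabet (b↔y, o↔l, r↔i): positions sum to 25. Letters are reflected about the middle of the alphabet (position → 25−position): Atbash.
For silence: s↔h, i↔r, l↔o, e↔v, n↔m, c↔x, e↔v.

hrovmxv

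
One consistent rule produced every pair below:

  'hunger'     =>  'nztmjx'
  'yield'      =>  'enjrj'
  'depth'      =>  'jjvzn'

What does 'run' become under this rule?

Two shifts are in play — +5 for a/e/i/o/u, +6 for every other letter.
For run: r(cons)+6=x, u(vowel)+5=z, n(cons)+6=t.

xzt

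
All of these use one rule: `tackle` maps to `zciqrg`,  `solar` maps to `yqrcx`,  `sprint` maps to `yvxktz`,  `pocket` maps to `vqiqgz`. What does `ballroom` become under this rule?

hcrrxqqs

The shift depends on letter class: consonant t→z is +6, but vowel a→c is +2. Vowels shift forward by 2 and consonants shift forward by 6.
Applying it to ballroom: b(cons)+6=h, a(vowel)+2=c, l(cons)+6=r, l(cons)+6=r, r(cons)+6=x, o(vowel)+2=q, o(vowel)+2=q, m(cons)+6=s.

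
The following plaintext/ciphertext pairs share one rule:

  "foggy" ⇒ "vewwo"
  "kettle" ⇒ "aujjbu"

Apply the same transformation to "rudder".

It's a constant shift of +16 (ROT16).
For rudder: r+16=h, u+16=k, d+16=t, d+16=t, e+16=u, r+16=h.

hkttuh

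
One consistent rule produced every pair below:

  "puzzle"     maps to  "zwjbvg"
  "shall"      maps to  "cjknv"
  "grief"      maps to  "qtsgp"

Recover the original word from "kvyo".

It's a Vigenère-style cipher with numeric key [10,2]: position i shifts by key[i mod 2].
Undoing it on kvyo: k−10=a, v−2=t, y−10=o, o−2=m.

atom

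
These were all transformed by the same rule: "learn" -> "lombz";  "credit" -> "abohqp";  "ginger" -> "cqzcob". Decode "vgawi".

l(11)→l(11) and e(4)→o(14) fit y≡7x+12 (mod 26); the inverse of 7 mod 26 is 15. Each letter's alphabet position (a=0..z=25) is mapped through 7·x+12 mod 26 — an affine cipher.
Undoing it on vgawi: v(21)→15·(21−12)≡5=f; g(6)→15·(6−12)≡14=o; a(0)→15·(0−12)≡2=c; w(22)→15·(22−12)≡20=u; i(8)→15·(8−12)≡18=s (all mod 26).

focus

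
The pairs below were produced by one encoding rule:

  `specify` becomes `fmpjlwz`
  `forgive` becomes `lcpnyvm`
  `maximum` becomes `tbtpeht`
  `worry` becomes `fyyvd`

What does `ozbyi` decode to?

brush

The output letters match the input read backwards, each shifted +7: specify reversed is yficeps. Read the word backwards and shift each letter +7.
Undoing it on ozbyi: shift back: o−7=h, z−7=s, b−7=u, y−7=r, i−7=b → hsurb; then reverse → brush.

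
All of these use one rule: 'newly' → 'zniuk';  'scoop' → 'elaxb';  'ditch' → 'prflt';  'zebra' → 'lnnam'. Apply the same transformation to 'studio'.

ecgmux

It's a Vigenère-style cipher with numeric key [12,9]: position i shifts by key[i mod 2].
For studio: s+12=e, t+9=c, u+12=g, d+9=m, i+12=u, o+9=x.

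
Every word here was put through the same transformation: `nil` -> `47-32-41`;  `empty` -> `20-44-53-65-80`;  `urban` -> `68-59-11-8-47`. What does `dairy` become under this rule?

17-8-32-59-80

n(#14)→47 and i(#9)→32: differences scale by 3, so n = 3·pos + 5. Each letter becomes 3×(its alphabet position, a=1..z=26) + 5.
For dairy: d=4→17, a=1→8, i=9→32, r=18→59, y=25→80.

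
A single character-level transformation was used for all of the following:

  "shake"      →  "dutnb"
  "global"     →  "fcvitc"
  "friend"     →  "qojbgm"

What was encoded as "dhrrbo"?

summer

s(18)→d(3) and h(7)→u(20) fit y≡15x+19 (mod 26); the inverse of 15 mod 26 is 7. This is an affine cipher: with a=0,…,z=25, each position x becomes (15x+19) mod 26.
Reversing it on dhrrbo: d(3)→7·(3−19)≡18=s; h(7)→7·(7−19)≡20=u; r(17)→7·(17−19)≡12=m; r(17)→7·(17−19)≡12=m; b(1)→7·(1−19)≡4=e; o(14)→7·(14−19)≡17=r (all mod 26).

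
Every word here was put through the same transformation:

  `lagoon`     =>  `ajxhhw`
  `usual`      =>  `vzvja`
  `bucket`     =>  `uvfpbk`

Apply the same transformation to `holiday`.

ihatqjn

l(11)→a(0) and a(0)→j(9) fit y≡11x+9 (mod 26); the inverse of 11 mod 26 is 19. Treating letters as 0–25, the rule is x ↦ 11x + 9 (mod 26).
On holiday: h(7)→11·7+9≡8=i; o(14)→11·14+9≡7=h; l(11)→11·11+9≡0=a; i(8)→11·8+9≡19=t; d(3)→11·3+9≡16=q; a(0)→11·0+9≡9=j; y(24)→11·24+9≡13=n (all mod 26).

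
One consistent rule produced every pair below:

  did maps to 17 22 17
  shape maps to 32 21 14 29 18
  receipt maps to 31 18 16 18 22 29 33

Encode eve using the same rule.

18 35 18

Each letter is replaced by its alphabet position (a=1..z=26) + 13.
Applying it to eve: e=5→18, v=22→35, e=5→18.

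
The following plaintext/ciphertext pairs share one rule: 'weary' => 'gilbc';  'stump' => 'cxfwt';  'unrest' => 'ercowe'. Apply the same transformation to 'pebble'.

Shifts by position in weary: pos 0: w→g (+10), pos 1: e→i (+4), pos 2: a→l (+11), pos 3: r→b (+10), pos 4: y→c (+4) — repeating every 3. A repeating key of period 3 is used — shifts +10, +4, +11 over and over.
Applying it to pebble: p+10=z, e+4=i, b+11=m, b+10=l, l+4=p, e+11=p.

zimlpp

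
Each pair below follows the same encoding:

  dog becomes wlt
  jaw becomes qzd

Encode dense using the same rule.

wvmhv

Each pair mirrors across the alphabet (d↔w, o↔l, g↔t): positions sum to 25. Letters are reflected about the middle of the alphabet (position → 25−position): Atbash.
On dense: d↔w, e↔v, n↔m, s↔h, e↔v.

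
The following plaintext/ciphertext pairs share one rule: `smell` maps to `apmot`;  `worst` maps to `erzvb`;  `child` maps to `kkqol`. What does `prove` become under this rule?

xuwym

It's a Vigenère-style cipher with numeric key [8,3]: position i shifts by key[i mod 2].
On prove: p+8=x, r+3=u, o+8=w, v+3=y, e+8=m.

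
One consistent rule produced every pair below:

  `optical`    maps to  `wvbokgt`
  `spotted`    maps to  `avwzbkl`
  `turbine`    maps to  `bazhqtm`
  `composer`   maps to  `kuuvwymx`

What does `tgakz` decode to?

laser

A repeating key of period 2 is used — shifts +8, +6 over and over.
Decoding tgakz: t−8=l, g−6=a, a−8=s, k−6=e, z−8=r.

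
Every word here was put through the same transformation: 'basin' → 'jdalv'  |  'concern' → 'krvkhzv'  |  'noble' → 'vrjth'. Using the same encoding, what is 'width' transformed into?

ellbp

The shift depends on letter class: consonant b→j is +8, but vowel a→d is +3. Two shifts are in play — +3 for a/e/i/o/u, +8 for every other letter.
On width: w(cons)+8=e, i(vowel)+3=l, d(cons)+8=l, t(cons)+8=b, h(cons)+8=p.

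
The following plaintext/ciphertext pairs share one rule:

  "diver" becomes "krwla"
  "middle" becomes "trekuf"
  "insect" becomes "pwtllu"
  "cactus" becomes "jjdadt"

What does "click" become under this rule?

jujjt

Shifts by position in diver: pos 0: d→k (+7), pos 1: i→r (+9), pos 2: v→w (+1), pos 3: e→l (+7), pos 4: r→a (+9) — repeating every 3. A repeating key of period 3 is used — shifts +7, +9, +1 over and over.
For click: c+7=j, l+9=u, i+1=j, c+7=j, k+9=t.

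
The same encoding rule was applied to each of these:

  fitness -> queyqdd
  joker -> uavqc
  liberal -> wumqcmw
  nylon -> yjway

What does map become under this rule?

xma

The shift depends on letter class: consonant f→q is +11, but vowel i→u is +12. Two shifts are in play — +12 for a/e/i/o/u, +11 for every other letter.
For map: m(cons)+11=x, a(vowel)+12=m, p(cons)+11=a.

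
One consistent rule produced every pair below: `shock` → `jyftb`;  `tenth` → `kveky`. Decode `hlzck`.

quilt

Compare letters: s→j is +17, h→y is +17, o→f is +17 — a constant shift. Every letter moves 17 places later in the alphabet, wrapping around z→a.
Undoing it on hlzck: h−17=q, l−17=u, z−17=i, c−17=l, k−17=t.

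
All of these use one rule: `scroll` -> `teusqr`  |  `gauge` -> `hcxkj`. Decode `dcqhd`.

candy

Each letter shifts forward by (position + 1), i.e. 1, 2, 3, … — the shift grows by one for each successive letter.
Decoding dcqhd: d−1=c, c−2=a, q−3=n, h−4=d, d−5=y.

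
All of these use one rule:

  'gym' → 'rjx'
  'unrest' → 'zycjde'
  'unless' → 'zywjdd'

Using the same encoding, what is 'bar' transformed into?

mfc

The shift depends on letter class: consonant g→r is +11, but vowel u→z is +5. Two shifts are in play — +5 for a/e/i/o/u, +11 for every other letter.
Applying it to bar: b(cons)+11=m, a(vowel)+5=f, r(cons)+11=c.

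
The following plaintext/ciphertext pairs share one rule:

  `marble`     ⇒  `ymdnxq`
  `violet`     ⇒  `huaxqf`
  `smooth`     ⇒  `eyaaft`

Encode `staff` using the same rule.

This is a Caesar cipher with shift 12.
On staff: s+12=e, t+12=f, a+12=m, f+12=r, f+12=r.

efmrr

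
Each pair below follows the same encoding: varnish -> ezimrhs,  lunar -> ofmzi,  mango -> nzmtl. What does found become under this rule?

ulfmw

Each pair mirrors across the alphabet (v↔e, a↔z, r↔i): positions sum to 25. Letters are reflected about the middle of the alphabet (position → 25−position): Atbash.
On found: f↔u, o↔l, u↔f, n↔m, d↔w.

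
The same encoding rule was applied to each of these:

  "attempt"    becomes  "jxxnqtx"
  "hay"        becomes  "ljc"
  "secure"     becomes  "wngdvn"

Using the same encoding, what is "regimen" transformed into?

vnkrqnr

Vowels shift forward by 9 and consonants shift forward by 4.
On regimen: r(cons)+4=v, e(vowel)+9=n, g(cons)+4=k, i(vowel)+9=r, m(cons)+4=q, e(vowel)+9=n, n(cons)+4=r.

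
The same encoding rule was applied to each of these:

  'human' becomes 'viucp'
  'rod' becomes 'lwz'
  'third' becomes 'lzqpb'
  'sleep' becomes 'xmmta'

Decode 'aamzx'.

The output letters match the input read backwards, each shifted +8: human reversed is namuh. Read the word backwards and shift each letter +8.
Reversing it on aamzx: shift back: a−8=s, a−8=s, m−8=e, z−8=r, x−8=p → sserp; then reverse → press.

press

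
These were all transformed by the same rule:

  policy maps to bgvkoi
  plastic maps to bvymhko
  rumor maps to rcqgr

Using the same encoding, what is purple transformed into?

p(15)→b(1) and o(14)→g(6) fit y≡21x+24 (mod 26); the inverse of 21 mod 26 is 5. Treating letters as 0–25, the rule is x ↦ 21x + 24 (mod 26).
On purple: p(15)→21·15+24≡1=b; u(20)→21·20+24≡2=c; r(17)→21·17+24≡17=r; p(15)→21·15+24≡1=b; l(11)→21·11+24≡21=v; e(4)→21·4+24≡4=e (all mod 26).

bcrbve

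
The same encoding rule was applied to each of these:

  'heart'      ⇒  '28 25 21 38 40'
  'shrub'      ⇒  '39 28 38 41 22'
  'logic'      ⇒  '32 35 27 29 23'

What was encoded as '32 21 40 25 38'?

h is letter #8 and maps to 28: an offset of 20. Each letter is replaced by its alphabet position (a=1..z=26) + 20.
Decoding 32 21 40 25 38: 32→(32−20)÷1=12=l, 21→(21−20)÷1=1=a, 40→(40−20)÷1=20=t, 25→(25−20)÷1=5=e, 38→(38−20)÷1=18=r.

later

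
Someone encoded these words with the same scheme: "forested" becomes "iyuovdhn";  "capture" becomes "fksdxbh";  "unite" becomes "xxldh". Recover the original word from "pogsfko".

medical

Shifts by position in forested: pos 0: f→i (+3), pos 1: o→y (+10), pos 2: r→u (+3), pos 3: e→o (+10) — repeating every 2. The shifts repeat in a cycle of length 2: positions 0,1,… shift by +3, +10, then the pattern repeats.
Reversing it on pogsfko: p−3=m, o−10=e, g−3=d, s−10=i, f−3=c, k−10=a, o−3=l.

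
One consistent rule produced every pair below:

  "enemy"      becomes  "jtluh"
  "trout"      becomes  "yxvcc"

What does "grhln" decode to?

blade

In enemy: e→j is +5, n→t is +6, e→l is +7, m→u is +8 — the shift increases by 1 each position. The shift increases by 1 at each position, starting from +5: 5, 6, 7, ….
Undoing it on grhln: g−5=b, r−6=l, h−7=a, l−8=d, n−9=e.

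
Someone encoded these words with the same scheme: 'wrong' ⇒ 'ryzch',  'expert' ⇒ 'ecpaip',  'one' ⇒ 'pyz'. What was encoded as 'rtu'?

The output letters match the input read backwards, each shifted +11: wrong reversed is gnorw. The word is reversed, then every letter is shifted forward by 11.
Reversing it on rtu: shift back: r−11=g, t−11=i, u−11=j → gij; then reverse → jig.

jig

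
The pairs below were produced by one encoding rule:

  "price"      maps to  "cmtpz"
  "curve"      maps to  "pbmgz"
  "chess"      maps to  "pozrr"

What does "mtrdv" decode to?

p(15)→c(2) and r(17)→m(12) fit y≡5x+5 (mod 26); the inverse of 5 mod 26 is 21. This is an affine cipher: with a=0,…,z=25, each position x becomes (5x+5) mod 26.
Undoing it on mtrdv: m(12)→21·(12−5)≡17=r; t(19)→21·(19−5)≡8=i; r(17)→21·(17−5)≡18=s; d(3)→21·(3−5)≡10=k; v(21)→21·(21−5)≡24=y (all mod 26).

risky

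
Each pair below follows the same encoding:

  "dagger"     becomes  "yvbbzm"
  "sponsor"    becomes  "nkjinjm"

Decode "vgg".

all

Compare letters: d→y is +21, a→v is +21, g→b is +21 — a constant shift. Every letter moves 21 places later in the alphabet, wrapping around z→a.
Decoding vgg: v−21=a, g−21=l, g−21=l.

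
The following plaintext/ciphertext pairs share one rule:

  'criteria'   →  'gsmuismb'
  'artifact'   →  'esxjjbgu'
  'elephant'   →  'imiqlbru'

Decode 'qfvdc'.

Shifts by position in criteria: pos 0: c→g (+4), pos 1: r→s (+1), pos 2: i→m (+4), pos 3: t→u (+1) — repeating every 2. It's a Vigenère-style cipher with numeric key [4,1]: position i shifts by key[i mod 2].
Decoding qfvdc: q−4=m, f−1=e, v−4=r, d−1=c, c−4=y.

mercy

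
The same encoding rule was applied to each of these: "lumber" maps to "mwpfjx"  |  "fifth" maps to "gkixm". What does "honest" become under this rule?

The shift increases by 1 at each position, starting from +1: 1, 2, 3, ….
On honest: h+1=i, o+2=q, n+3=q, e+4=i, s+5=x, t+6=z.

iqqixz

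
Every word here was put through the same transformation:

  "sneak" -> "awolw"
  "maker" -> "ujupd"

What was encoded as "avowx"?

smell

Letter i (0-indexed) is shifted by i+8, so successive shifts are 8, 9, 10, ….
Decoding avowx: a−8=s, v−9=m, o−10=e, w−11=l, x−12=l.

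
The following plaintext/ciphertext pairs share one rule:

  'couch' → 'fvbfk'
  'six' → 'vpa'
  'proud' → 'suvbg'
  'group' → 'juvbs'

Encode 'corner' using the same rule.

The shift depends on letter class: consonant c→f is +3, but vowel o→v is +7. Two shifts are in play — +7 for a/e/i/o/u, +3 for every other letter.
On corner: c(cons)+3=f, o(vowel)+7=v, r(cons)+3=u, n(cons)+3=q, e(vowel)+7=l, r(cons)+3=u.

fvuqlu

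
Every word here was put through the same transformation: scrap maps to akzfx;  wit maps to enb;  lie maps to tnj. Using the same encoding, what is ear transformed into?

Two shifts are in play — +5 for a/e/i/o/u, +8 for every other letter.
Applying it to ear: e(vowel)+5=j, a(vowel)+5=f, r(cons)+8=z.

jfz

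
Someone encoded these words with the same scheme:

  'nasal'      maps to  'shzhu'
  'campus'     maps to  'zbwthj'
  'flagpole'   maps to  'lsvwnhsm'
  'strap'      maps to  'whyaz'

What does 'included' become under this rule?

klkbsjup

The output letters match the input read backwards, each shifted +7: nasal reversed is lasan. Two steps: reverse the string, then apply a Caesar shift of +7.
On included: reverse → dedulcni; then shift: d+7=k, e+7=l, d+7=k, u+7=b, l+7=s, c+7=j, n+7=u, i+7=p.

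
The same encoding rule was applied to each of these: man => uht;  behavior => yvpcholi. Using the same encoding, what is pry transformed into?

Two steps: reverse the string, then apply a Caesar shift of +7.
Applying it to pry: reverse → yrp; then shift: y+7=f, r+7=y, p+7=w.

fyw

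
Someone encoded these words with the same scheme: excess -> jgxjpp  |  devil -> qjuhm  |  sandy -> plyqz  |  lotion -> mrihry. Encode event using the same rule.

jujyi

e(4)→j(9) and x(23)→g(6) fit y≡19x+11 (mod 26); the inverse of 19 mod 26 is 11. This is an affine cipher: with a=0,…,z=25, each position x becomes (19x+11) mod 26.
Applying it to event: e(4)→19·4+11≡9=j; v(21)→19·21+11≡20=u; e(4)→19·4+11≡9=j; n(13)→19·13+11≡24=y; t(19)→19·19+11≡8=i (all mod 26).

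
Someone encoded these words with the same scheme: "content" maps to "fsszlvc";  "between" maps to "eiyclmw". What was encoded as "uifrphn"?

realize

Letter i (0-indexed) is shifted by i+3, so successive shifts are 3, 4, 5, ….
Undoing it on uifrphn: u−3=r, i−4=e, f−5=a, r−6=l, p−7=i, h−8=z, n−9=e.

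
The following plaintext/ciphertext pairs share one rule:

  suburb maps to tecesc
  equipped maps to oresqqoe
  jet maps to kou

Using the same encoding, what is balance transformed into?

ckmkodo

The shift depends on letter class: consonant s→t is +1, but vowel u→e is +10. Vowels shift forward by 10 and consonants shift forward by 1.
Applying it to balance: b(cons)+1=c, a(vowel)+10=k, l(cons)+1=m, a(vowel)+10=k, n(cons)+1=o, c(cons)+1=d, e(vowel)+10=o.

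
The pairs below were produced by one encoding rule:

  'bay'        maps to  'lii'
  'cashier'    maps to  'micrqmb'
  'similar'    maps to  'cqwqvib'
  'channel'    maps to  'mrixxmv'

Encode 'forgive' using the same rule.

The shift depends on letter class: consonant b→l is +10, but vowel a→i is +8. The rule splits by letter class: vowels +8, consonants +10.
Applying it to forgive: f(cons)+10=p, o(vowel)+8=w, r(cons)+10=b, g(cons)+10=q, i(vowel)+8=q, v(cons)+10=f, e(vowel)+8=m.

pwbqqfm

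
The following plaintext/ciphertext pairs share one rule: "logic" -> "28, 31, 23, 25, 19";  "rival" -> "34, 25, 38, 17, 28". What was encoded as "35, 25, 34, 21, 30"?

Each letter is replaced by its alphabet position (a=1..z=26) + 16.
Decoding 35, 25, 34, 21, 30: 35→(35−16)÷1=19=s, 25→(25−16)÷1=9=i, 34→(34−16)÷1=18=r, 21→(21−16)÷1=5=e, 30→(30−16)÷1=14=n.

siren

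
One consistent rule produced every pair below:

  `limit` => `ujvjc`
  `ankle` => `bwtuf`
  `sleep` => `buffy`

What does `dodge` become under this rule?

mpmpf

The shift depends on letter class: consonant l→u is +9, but vowel i→j is +1. The rule splits by letter class: vowels +1, consonants +9.
For dodge: d(cons)+9=m, o(vowel)+1=p, d(cons)+9=m, g(cons)+9=p, e(vowel)+1=f.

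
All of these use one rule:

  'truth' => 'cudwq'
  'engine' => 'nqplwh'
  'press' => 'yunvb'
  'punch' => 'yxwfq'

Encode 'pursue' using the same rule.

yxavdh

The shifts repeat in a cycle of length 2: positions 0,1,… shift by +9, +3, then the pattern repeats.
For pursue: p+9=y, u+3=x, r+9=a, s+3=v, u+9=d, e+3=h.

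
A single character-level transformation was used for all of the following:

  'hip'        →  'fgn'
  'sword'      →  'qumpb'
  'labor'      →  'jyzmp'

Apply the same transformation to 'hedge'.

fcbec

Compare letters: h→f is +24, i→g is +24, p→n is +24 — a constant shift. It's a constant shift of +24 (ROT24).
On hedge: h+24=f, e+24=c, d+24=b, g+24=e, e+24=c.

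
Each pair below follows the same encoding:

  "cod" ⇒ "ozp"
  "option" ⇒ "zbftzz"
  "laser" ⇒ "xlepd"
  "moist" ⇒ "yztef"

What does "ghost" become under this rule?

The shift depends on letter class: consonant c→o is +12, but vowel o→z is +11. The rule splits by letter class: vowels +11, consonants +12.
On ghost: g(cons)+12=s, h(cons)+12=t, o(vowel)+11=z, s(cons)+12=e, t(cons)+12=f.

stzef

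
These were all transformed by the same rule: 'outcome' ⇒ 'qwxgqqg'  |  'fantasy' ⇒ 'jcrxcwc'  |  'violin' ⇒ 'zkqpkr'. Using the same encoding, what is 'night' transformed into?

rkklx

The rule splits by letter class: vowels +2, consonants +4.
For night: n(cons)+4=r, i(vowel)+2=k, g(cons)+4=k, h(cons)+4=l, t(cons)+4=x.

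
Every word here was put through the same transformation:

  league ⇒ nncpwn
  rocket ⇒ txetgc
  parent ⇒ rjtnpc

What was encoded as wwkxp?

Shifts by position in league: pos 0: l→n (+2), pos 1: e→n (+9), pos 2: a→c (+2), pos 3: g→p (+9) — repeating every 2. It's a Vigenère-style cipher with numeric key [2,9]: position i shifts by key[i mod 2].
Undoing it on wwkxp: w−2=u, w−9=n, k−2=i, x−9=o, p−2=n.

union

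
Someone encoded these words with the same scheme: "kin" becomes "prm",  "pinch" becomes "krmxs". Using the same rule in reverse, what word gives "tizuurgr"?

graffiti

This is the alphabet-reversal cipher (Atbash): a becomes z, b becomes y, etc.
Undoing it on tizuurgr: t↔g, i↔r, z↔a, u↔f, u↔f, r↔i, g↔t, r↔i.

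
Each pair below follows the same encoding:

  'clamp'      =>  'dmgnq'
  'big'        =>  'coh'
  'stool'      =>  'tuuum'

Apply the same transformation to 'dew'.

ekx

The shift depends on letter class: consonant c→d is +1, but vowel a→g is +6. Two shifts are in play — +6 for a/e/i/o/u, +1 for every other letter.
On dew: d(cons)+1=e, e(vowel)+6=k, w(cons)+1=x.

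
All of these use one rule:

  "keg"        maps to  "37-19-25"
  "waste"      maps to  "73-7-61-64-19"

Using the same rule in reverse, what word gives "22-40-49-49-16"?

flood

k(#11)→37 and e(#5)→19: differences scale by 3, so n = 3·pos + 4. With a=1..z=26, the number is 3·pos + 4.
Decoding 22-40-49-49-16: 22→(22−4)÷3=6=f, 40→(40−4)÷3=12=l, 49→(49−4)÷3=15=o, 49→(49−4)÷3=15=o, 16→(16−4)÷3=4=d.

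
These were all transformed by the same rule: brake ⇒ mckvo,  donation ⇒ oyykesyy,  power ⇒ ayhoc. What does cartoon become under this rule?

nkceyyy

The shift depends on letter class: consonant b→m is +11, but vowel a→k is +10. The rule splits by letter class: vowels +10, consonants +11.
For cartoon: c(cons)+11=n, a(vowel)+10=k, r(cons)+11=c, t(cons)+11=e, o(vowel)+10=y, o(vowel)+10=y, n(cons)+11=y.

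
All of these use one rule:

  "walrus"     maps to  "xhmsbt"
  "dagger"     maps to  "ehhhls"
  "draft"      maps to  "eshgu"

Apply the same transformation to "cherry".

dilssz

The shift depends on letter class: consonant w→x is +1, but vowel a→h is +7. Two shifts are in play — +7 for a/e/i/o/u, +1 for every other letter.
On cherry: c(cons)+1=d, h(cons)+1=i, e(vowel)+7=l, r(cons)+1=s, r(cons)+1=s, y(cons)+1=z.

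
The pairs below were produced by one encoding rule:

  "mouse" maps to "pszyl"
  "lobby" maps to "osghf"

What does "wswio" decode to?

In mouse: m→p is +3, o→s is +4, u→z is +5, s→y is +6 — the shift increases by 1 each position. The shift increases by 1 at each position, starting from +3: 3, 4, 5, ….
Undoing it on wswio: w−3=t, s−4=o, w−5=r, i−6=c, o−7=h.

torch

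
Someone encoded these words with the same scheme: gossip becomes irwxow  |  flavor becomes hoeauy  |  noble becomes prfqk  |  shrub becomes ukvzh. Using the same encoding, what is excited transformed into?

gagnzll

The shift increases by 1 at each position, starting from +2: 2, 3, 4, ….
On excited: e+2=g, x+3=a, c+4=g, i+5=n, t+6=z, e+7=l, d+8=l.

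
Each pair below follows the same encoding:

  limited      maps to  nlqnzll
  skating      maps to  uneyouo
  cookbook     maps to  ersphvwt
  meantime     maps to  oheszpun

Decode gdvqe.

early

In limited: l→n is +2, i→l is +3, m→q is +4, i→n is +5 — the shift increases by 1 each position. Letter i (0-indexed) is shifted by i+2, so successive shifts are 2, 3, 4, ….
Reversing it on gdvqe: g−2=e, d−3=a, v−4=r, q−5=l, e−6=y.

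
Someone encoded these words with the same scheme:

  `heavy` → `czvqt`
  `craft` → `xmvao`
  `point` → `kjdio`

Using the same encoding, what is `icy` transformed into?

Every letter moves 21 places later in the alphabet, wrapping around z→a.
For icy: i+21=d, c+21=x, y+21=t.

dxt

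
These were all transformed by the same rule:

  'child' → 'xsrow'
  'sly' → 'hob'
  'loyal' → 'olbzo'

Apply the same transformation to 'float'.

Each pair mirrors across the alphabet (c↔x, h↔s, i↔r): positions sum to 25. Letters are reflected about the middle of the alphabet (position → 25−position): Atbash.
For float: f↔u, l↔o, o↔l, a↔z, t↔g.

uolzg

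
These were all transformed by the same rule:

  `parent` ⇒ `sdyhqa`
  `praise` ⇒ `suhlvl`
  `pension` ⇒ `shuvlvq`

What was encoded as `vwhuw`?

Shifts by position in parent: pos 0: p→s (+3), pos 1: a→d (+3), pos 2: r→y (+7), pos 3: e→h (+3), pos 4: n→q (+3), pos 5: t→a (+7) — repeating every 3. The shifts repeat in a cycle of length 3: positions 0,1,… shift by +3, +3, +7, then the pattern repeats.
Undoing it on vwhuw: v−3=s, w−3=t, h−7=a, u−3=r, w−3=t.

start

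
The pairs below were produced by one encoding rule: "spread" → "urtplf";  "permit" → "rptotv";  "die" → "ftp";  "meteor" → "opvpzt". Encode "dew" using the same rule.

The shift depends on letter class: consonant s→u is +2, but vowel e→p is +11. Vowels shift forward by 11 and consonants shift forward by 2.
For dew: d(cons)+2=f, e(vowel)+11=p, w(cons)+2=y.

fpy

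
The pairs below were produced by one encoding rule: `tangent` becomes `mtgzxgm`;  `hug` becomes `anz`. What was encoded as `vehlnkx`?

Compare letters: t→m is +19, a→t is +19, n→g is +19 — a constant shift. This is a Caesar cipher with shift 19.
Undoing it on vehlnkx: v−19=c, e−19=l, h−19=o, l−19=s, n−19=u, k−19=r, x−19=e.

closure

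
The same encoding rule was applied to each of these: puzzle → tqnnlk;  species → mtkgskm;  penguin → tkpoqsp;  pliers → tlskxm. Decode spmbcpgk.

p(15)→t(19) and u(20)→q(16) fit y≡15x+2 (mod 26); the inverse of 15 mod 26 is 7. This is an affine cipher: with a=0,…,z=25, each position x becomes (15x+2) mod 26.
Undoing it on spmbcpgk: s(18)→7·(18−2)≡8=i; p(15)→7·(15−2)≡13=n; m(12)→7·(12−2)≡18=s; b(1)→7·(1−2)≡19=t; c(2)→7·(2−2)≡0=a; p(15)→7·(15−2)≡13=n; g(6)→7·(6−2)≡2=c; k(10)→7·(10−2)≡4=e (all mod 26).

instance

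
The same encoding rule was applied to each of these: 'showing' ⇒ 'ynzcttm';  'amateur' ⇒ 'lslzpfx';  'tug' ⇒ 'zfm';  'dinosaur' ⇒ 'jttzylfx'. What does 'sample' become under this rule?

ylsvrp

The rule splits by letter class: vowels +11, consonants +6.
Applying it to sample: s(cons)+6=y, a(vowel)+11=l, m(cons)+6=s, p(cons)+6=v, l(cons)+6=r, e(vowel)+11=p.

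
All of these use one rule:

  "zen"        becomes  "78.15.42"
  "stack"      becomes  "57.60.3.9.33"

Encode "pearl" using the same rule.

z(#26)→78 and e(#5)→15: differences scale by 3, so n = 3·pos + 0. With a=1..z=26, the number is 3·pos.
Applying it to pearl: p=16→48, e=5→15, a=1→3, r=18→54, l=12→36.

48.15.3.54.36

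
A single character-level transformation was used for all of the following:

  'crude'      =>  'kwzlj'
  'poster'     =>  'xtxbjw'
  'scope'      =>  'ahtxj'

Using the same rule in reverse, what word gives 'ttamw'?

lover

Shifts by position in crude: pos 0: c→k (+8), pos 1: r→w (+5), pos 2: u→z (+5), pos 3: d→l (+8), pos 4: e→j (+5) — repeating every 3. A repeating key of period 3 is used — shifts +8, +5, +5 over and over.
Undoing it on ttamw: t−8=l, t−5=o, a−5=v, m−8=e, w−5=r.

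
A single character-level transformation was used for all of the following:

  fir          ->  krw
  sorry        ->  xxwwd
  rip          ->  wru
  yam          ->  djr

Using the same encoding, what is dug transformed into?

The shift depends on letter class: consonant f→k is +5, but vowel i→r is +9. The rule splits by letter class: vowels +9, consonants +5.
For dug: d(cons)+5=i, u(vowel)+9=d, g(cons)+5=l.

idl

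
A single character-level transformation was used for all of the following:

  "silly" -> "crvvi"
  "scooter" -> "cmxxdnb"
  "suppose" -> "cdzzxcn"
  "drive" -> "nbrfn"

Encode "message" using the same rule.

wnccjqn

The shift depends on letter class: consonant s→c is +10, but vowel i→r is +9. The rule splits by letter class: vowels +9, consonants +10.
Applying it to message: m(cons)+10=w, e(vowel)+9=n, s(cons)+10=c, s(cons)+10=c, a(vowel)+9=j, g(cons)+10=q, e(vowel)+9=n.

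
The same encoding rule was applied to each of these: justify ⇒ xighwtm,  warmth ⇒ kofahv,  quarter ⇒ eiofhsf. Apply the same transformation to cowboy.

Compare letters: j→x is +14, u→i is +14, s→g is +14 — a constant shift. This is a Caesar cipher with shift 14.
For cowboy: c+14=q, o+14=c, w+14=k, b+14=p, o+14=c, y+14=m.

qckpcm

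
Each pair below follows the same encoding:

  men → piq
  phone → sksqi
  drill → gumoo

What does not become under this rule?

The shift depends on letter class: consonant m→p is +3, but vowel e→i is +4. Two shifts are in play — +4 for a/e/i/o/u, +3 for every other letter.
On not: n(cons)+3=q, o(vowel)+4=s, t(cons)+3=w.

qsw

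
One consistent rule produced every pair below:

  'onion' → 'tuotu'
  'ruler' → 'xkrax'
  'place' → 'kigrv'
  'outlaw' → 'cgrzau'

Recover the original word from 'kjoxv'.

The output letters match the input read backwards, each shifted +6: onion reversed is noino. Two steps: reverse the string, then apply a Caesar shift of +6.
Reversing it on kjoxv: shift back: k−6=e, j−6=d, o−6=i, x−6=r, v−6=p → edirp; then reverse → pride.

pride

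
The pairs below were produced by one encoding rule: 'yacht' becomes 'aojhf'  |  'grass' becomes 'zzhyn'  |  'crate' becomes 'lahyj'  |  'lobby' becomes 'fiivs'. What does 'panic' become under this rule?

The output letters match the input read backwards, each shifted +7: yacht reversed is thcay. Two steps: reverse the string, then apply a Caesar shift of +7.
For panic: reverse → cinap; then shift: c+7=j, i+7=p, n+7=u, a+7=h, p+7=w.

jpuhw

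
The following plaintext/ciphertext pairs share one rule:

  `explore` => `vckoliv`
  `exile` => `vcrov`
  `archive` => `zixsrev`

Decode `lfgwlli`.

Each letter is replaced by its mirror in the alphabet: a↔z, b↔y, c↔x, and so on (the Atbash cipher).
Reversing it on lfgwlli: l↔o, f↔u, g↔t, w↔d, l↔o, l↔o, i↔r.

outdoor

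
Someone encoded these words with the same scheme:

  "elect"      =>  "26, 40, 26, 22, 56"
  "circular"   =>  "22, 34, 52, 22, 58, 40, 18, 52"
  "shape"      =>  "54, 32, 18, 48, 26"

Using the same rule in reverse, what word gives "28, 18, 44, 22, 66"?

fancy

With a=1..z=26, the number is 2·pos + 16.
Decoding 28, 18, 44, 22, 66: 28→(28−16)÷2=6=f, 18→(18−16)÷2=1=a, 44→(44−16)÷2=14=n, 22→(22−16)÷2=3=c, 66→(66−16)÷2=25=y.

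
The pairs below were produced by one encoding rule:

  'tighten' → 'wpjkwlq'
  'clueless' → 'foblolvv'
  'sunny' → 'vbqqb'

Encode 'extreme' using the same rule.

Two shifts are in play — +7 for a/e/i/o/u, +3 for every other letter.
On extreme: e(vowel)+7=l, x(cons)+3=a, t(cons)+3=w, r(cons)+3=u, e(vowel)+7=l, m(cons)+3=p, e(vowel)+7=l.

lawulpl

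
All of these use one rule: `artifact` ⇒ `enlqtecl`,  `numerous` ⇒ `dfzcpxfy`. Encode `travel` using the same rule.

Two steps: reverse the string, then apply a Caesar shift of +11.
Applying it to travel: reverse → levart; then shift: l+11=w, e+11=p, v+11=g, a+11=l, r+11=c, t+11=e.

wpglce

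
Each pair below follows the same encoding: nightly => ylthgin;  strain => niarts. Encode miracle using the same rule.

elcarim

The word is simply reversed.
On miracle: reverse → elcarim.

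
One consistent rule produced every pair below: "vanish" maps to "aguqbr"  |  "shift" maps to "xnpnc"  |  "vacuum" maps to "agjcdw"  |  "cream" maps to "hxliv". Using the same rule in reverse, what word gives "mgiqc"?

In vanish: v→a is +5, a→g is +6, n→u is +7, i→q is +8 — the shift increases by 1 each position. Letter i (0-indexed) is shifted by i+5, so successive shifts are 5, 6, 7, ….
Decoding mgiqc: m−5=h, g−6=a, i−7=b, q−8=i, c−9=t.

habit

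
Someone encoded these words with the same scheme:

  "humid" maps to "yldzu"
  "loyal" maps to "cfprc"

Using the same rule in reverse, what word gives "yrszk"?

Compare letters: h→y is +17, u→l is +17, m→d is +17 — a constant shift. This is a Caesar cipher with shift 17.
Decoding yrszk: y−17=h, r−17=a, s−17=b, z−17=i, k−17=t.

habit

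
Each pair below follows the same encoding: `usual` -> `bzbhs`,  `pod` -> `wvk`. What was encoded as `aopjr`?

Compare letters: u→b is +7, s→z is +7, u→b is +7 — a constant shift. It's a constant shift of +7 (ROT7).
Undoing it on aopjr: a−7=t, o−7=h, p−7=i, j−7=c, r−7=k.

thick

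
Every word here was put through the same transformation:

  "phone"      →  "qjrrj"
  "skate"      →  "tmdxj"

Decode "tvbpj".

style

In phone: p→q is +1, h→j is +2, o→r is +3, n→r is +4 — the shift increases by 1 each position. Letter i (0-indexed) is shifted by i+1, so successive shifts are 1, 2, 3, ….
Undoing it on tvbpj: t−1=s, v−2=t, b−3=y, p−4=l, j−5=e.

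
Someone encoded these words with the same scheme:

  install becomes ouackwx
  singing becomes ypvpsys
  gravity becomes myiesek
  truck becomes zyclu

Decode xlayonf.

The shift increases by 1 at each position, starting from +6: 6, 7, 8, ….
Reversing it on xlayonf: x−6=r, l−7=e, a−8=s, y−9=p, o−10=e, n−11=c, f−12=t.

respect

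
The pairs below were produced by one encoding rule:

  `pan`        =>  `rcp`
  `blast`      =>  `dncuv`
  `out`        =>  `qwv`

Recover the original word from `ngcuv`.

least

Compare letters: p→r is +2, a→c is +2, n→p is +2 — a constant shift. Every letter moves 2 places later in the alphabet, wrapping around z→a.
Undoing it on ngcuv: n−2=l, g−2=e, c−2=a, u−2=s, v−2=t.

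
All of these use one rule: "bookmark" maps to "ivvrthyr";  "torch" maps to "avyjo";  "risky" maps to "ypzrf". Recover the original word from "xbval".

quote

Every letter moves 7 places later in the alphabet, wrapping around z→a.
Decoding xbval: x−7=q, b−7=u, v−7=o, a−7=t, l−7=e.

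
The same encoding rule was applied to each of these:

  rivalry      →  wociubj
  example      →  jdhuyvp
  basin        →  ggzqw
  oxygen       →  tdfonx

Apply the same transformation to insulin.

ntzcusy

In rivalry: r→w is +5, i→o is +6, v→c is +7, a→i is +8 — the shift increases by 1 each position. Each letter shifts forward by (position + 5), i.e. 5, 6, 7, … — the shift grows by one for each successive letter.
For insulin: i+5=n, n+6=t, s+7=z, u+8=c, l+9=u, i+10=s, n+11=y.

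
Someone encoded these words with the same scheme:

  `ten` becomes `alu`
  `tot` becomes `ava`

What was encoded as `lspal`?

elite

Compare letters: t→a is +7, e→l is +7, n→u is +7 — a constant shift. Every letter moves 7 places later in the alphabet, wrapping around z→a.
Undoing it on lspal: l−7=e, s−7=l, p−7=i, a−7=t, l−7=e.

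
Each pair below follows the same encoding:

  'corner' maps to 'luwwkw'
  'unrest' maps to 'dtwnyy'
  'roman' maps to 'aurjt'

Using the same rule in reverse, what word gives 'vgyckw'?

matter

Shifts by position in corner: pos 0: c→l (+9), pos 1: o→u (+6), pos 2: r→w (+5), pos 3: n→w (+9), pos 4: e→k (+6), pos 5: r→w (+5) — repeating every 3. It's a Vigenère-style cipher with numeric key [9,6,5]: position i shifts by key[i mod 3].
Undoing it on vgyckw: v−9=m, g−6=a, y−5=t, c−9=t, k−6=e, w−5=r.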